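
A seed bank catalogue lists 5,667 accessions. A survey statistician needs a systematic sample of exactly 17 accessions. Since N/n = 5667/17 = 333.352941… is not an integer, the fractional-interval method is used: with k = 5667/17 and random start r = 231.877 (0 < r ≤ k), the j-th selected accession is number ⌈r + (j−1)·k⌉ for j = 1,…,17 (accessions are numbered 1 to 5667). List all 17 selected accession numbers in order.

j=1: r + 0k = 231.877 → ⌈·⌉ = 232
j=2: r + 1k = 565.229941… → ⌈·⌉ = 566
j=3: r + 2k = 898.582882… → ⌈·⌉ = 899
j=4: r + 3k = 1231.935823… → ⌈·⌉ = 1232
j=5: r + 4k = 1565.288764… → ⌈·⌉ = 1566
j=6: r + 5k = 1898.641705… → ⌈·⌉ = 1899
j=7: r + 6k = 2231.994647… → ⌈·⌉ = 2232
j=8: r + 7k = 2565.347588… → ⌈·⌉ = 2566
j=9: r + 8k = 2898.700529… → ⌈·⌉ = 2899
j=10: r + 9k = 3232.053470… → ⌈·⌉ = 3233
j=11: r + 10k = 3565.406411… → ⌈·⌉ = 3566
j=12: r + 11k = 3898.759352… → ⌈·⌉ = 3899
j=13: r + 12k = 4232.112294… → ⌈·⌉ = 4233
j=14: r + 13k = 4565.465235… → ⌈·⌉ = 4566
j=15: r + 14k = 4898.818176… → ⌈·⌉ = 4899
j=16: r + 15k = 5232.171117… → ⌈·⌉ = 5233
j=17: r + 16k = 5565.524058… → ⌈·⌉ = 5566

232, 566, 899, 1232, 1566, 1899, 2232, 2566, 2899, 3233, 3566, 3899, 4233, 4566, 4899, 5233, 5566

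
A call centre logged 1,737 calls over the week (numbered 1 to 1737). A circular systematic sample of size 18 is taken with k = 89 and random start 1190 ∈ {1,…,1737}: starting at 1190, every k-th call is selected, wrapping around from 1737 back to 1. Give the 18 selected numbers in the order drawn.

1190, 1279, 1368, 1457, 1546, 1635, 1724, 76, 165, 254, 343, 432, 521, 610, 699, 788, 877, 966

Selection 1: 1190
Selection 2: 1190 + 89 = 1279
Selection 3: 1279 + 89 = 1368
Selection 4: 1368 + 89 = 1457
Selection 5: 1457 + 89 = 1546
Selection 6: 1546 + 89 = 1635
Selection 7: 1635 + 89 = 1724
Selection 8: 1724 + 89 = 1813 → 1813 − 1737 = 76
Selection 9: 76 + 89 = 165
Selection 10: 165 + 89 = 254
Selection 11: 254 + 89 = 343
Selection 12: 343 + 89 = 432
Selection 13: 432 + 89 = 521
Selection 14: 521 + 89 = 610
Selection 15: 610 + 89 = 699
Selection 16: 699 + 89 = 788
Selection 17: 788 + 89 = 877
Selection 18: 877 + 89 = 966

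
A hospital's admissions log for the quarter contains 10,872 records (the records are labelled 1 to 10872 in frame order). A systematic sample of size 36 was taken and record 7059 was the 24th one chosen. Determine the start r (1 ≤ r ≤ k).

k = 10872/36 = 302
r = 7059 − (24−1)×302 = 7059 − 6946 = 113

113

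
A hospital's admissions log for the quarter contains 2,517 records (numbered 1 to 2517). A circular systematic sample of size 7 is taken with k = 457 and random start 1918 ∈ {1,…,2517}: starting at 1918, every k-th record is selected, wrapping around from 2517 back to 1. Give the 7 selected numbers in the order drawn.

1918, 2375, 315, 772, 1229, 1686, 2143

Selection 1: 1918
Selection 2: 1918 + 457 = 2375
Selection 3: 2375 + 457 = 2832 → 2832 − 2517 = 315
Selection 4: 315 + 457 = 772
Selection 5: 772 + 457 = 1229
Selection 6: 1229 + 457 = 1686
Selection 7: 1686 + 457 = 2143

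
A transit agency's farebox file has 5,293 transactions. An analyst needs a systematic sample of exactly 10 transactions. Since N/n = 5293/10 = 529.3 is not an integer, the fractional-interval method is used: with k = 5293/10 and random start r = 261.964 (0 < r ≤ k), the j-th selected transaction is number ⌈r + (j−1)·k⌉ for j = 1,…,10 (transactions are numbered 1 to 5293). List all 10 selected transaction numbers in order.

262, 792, 1321, 1850, 2380, 2909, 3438, 3968, 4497, 5026

j=1: r + 0k = 261.964 → ⌈·⌉ = 262
j=2: r + 1k = 791.264 → ⌈·⌉ = 792
j=3: r + 2k = 1320.564 → ⌈·⌉ = 1321
j=4: r + 3k = 1849.864 → ⌈·⌉ = 1850
j=5: r + 4k = 2379.164 → ⌈·⌉ = 2380
j=6: r + 5k = 2908.464 → ⌈·⌉ = 2909
j=7: r + 6k = 3437.764 → ⌈·⌉ = 3438
j=8: r + 7k = 3967.064 → ⌈·⌉ = 3968
j=9: r + 8k = 4496.364 → ⌈·⌉ = 4497
j=10: r + 9k = 5025.664 → ⌈·⌉ = 5026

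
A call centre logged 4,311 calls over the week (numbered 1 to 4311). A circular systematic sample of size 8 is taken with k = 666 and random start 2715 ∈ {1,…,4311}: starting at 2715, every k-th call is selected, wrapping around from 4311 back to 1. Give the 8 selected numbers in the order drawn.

2715, 3381, 4047, 402, 1068, 1734, 2400, 3066

Selection 1: 2715
Selection 2: 2715 + 666 = 3381
Selection 3: 3381 + 666 = 4047
Selection 4: 4047 + 666 = 4713 → 4713 − 4311 = 402
Selection 5: 402 + 666 = 1068
Selection 6: 1068 + 666 = 1734
Selection 7: 1734 + 666 = 2400
Selection 8: 2400 + 666 = 3066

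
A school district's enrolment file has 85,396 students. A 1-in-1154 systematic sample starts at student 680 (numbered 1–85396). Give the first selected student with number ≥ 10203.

11066

k = 1154
Steps past start: ⌈(10203 − 680)/1154⌉ = ⌈9523/1154⌉ = 9
Selected student: 680 + 9×1154 = 11066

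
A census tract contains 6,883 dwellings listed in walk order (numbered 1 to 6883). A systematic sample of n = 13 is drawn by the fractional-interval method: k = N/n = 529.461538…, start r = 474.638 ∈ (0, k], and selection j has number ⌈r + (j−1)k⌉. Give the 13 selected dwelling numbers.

475, 1005, 1534, 2064, 2593, 3122, 3652, 4181, 4711, 5240, 5770, 6299, 6829

j=1: r + 0k = 474.638 → ⌈·⌉ = 475
j=2: r + 1k = 1004.099538… → ⌈·⌉ = 1005
j=3: r + 2k = 1533.561076… → ⌈·⌉ = 1534
j=4: r + 3k = 2063.022615… → ⌈·⌉ = 2064
j=5: r + 4k = 2592.484153… → ⌈·⌉ = 2593
j=6: r + 5k = 3121.945692… → ⌈·⌉ = 3122
j=7: r + 6k = 3651.407230… → ⌈·⌉ = 3652
j=8: r + 7k = 4180.868769… → ⌈·⌉ = 4181
j=9: r + 8k = 4710.330307… → ⌈·⌉ = 4711
j=10: r + 9k = 5239.791846… → ⌈·⌉ = 5240
j=11: r + 10k = 5769.253384… → ⌈·⌉ = 5770
j=12: r + 11k = 6298.714923… → ⌈·⌉ = 6299
j=13: r + 12k = 6828.176461… → ⌈·⌉ = 6829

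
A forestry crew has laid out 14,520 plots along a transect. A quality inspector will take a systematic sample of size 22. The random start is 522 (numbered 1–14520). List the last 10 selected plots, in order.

8442, 9102, 9762, 10422, 11082, 11742, 12402, 13062, 13722, 14382

k = N/n = 14520/22 = 660
13th selection = 522 + 12×660 = 8442
14th: 8442 + 660 = 9102
15th: 9102 + 660 = 9762
16th: 9762 + 660 = 10422
17th: 10422 + 660 = 11082
18th: 11082 + 660 = 11742
19th: 11742 + 660 = 12402
20th: 12402 + 660 = 13062
21st: 13062 + 660 = 13722
22nd: 13722 + 660 = 14382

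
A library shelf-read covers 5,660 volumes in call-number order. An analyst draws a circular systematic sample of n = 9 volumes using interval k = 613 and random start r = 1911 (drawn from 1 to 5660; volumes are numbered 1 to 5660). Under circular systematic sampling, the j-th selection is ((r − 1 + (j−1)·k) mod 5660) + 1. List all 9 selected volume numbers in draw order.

Selection 1: 1911
Selection 2: 1911 + 613 = 2524
Selection 3: 2524 + 613 = 3137
Selection 4: 3137 + 613 = 3750
Selection 5: 3750 + 613 = 4363
Selection 6: 4363 + 613 = 4976
Selection 7: 4976 + 613 = 5589
Selection 8: 5589 + 613 = 6202 → 6202 − 5660 = 542
Selection 9: 542 + 613 = 1155

1911, 2524, 3137, 3750, 4363, 4976, 5589, 542, 1155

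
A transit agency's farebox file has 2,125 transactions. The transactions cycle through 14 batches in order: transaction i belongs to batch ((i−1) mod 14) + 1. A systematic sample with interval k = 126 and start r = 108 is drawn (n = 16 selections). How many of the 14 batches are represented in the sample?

1

Consecutive selections differ by k = 126, so their batch numbers differ by 126 mod 14 = 0.
gcd(126, 14) = 14, so the sample visits 14/14 = 1 distinct residues mod 14.
Start 108 is batch 10; the batches hit are 10.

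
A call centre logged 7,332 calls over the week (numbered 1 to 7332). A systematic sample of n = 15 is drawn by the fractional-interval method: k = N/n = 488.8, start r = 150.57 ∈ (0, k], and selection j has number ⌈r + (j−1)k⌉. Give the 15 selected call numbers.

j=1: r + 0k = 150.57 → ⌈·⌉ = 151
j=2: r + 1k = 639.37 → ⌈·⌉ = 640
j=3: r + 2k = 1128.17 → ⌈·⌉ = 1129
j=4: r + 3k = 1616.97 → ⌈·⌉ = 1617
j=5: r + 4k = 2105.77 → ⌈·⌉ = 2106
j=6: r + 5k = 2594.57 → ⌈·⌉ = 2595
j=7: r + 6k = 3083.37 → ⌈·⌉ = 3084
j=8: r + 7k = 3572.17 → ⌈·⌉ = 3573
j=9: r + 8k = 4060.97 → ⌈·⌉ = 4061
j=10: r + 9k = 4549.77 → ⌈·⌉ = 4550
j=11: r + 10k = 5038.57 → ⌈·⌉ = 5039
j=12: r + 11k = 5527.37 → ⌈·⌉ = 5528
j=13: r + 12k = 6016.17 → ⌈·⌉ = 6017
j=14: r + 13k = 6504.97 → ⌈·⌉ = 6505
j=15: r + 14k = 6993.77 → ⌈·⌉ = 6994

151, 640, 1129, 1617, 2106, 2595, 3084, 3573, 4061, 4550, 5039, 5528, 6017, 6505, 6994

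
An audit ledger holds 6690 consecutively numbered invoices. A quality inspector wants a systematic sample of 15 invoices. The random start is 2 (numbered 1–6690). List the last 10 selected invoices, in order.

k = N/n = 6690/15 = 446
6th selection = 2 + 5×446 = 2232
7th: 2232 + 446 = 2678
8th: 2678 + 446 = 3124
9th: 3124 + 446 = 3570
10th: 3570 + 446 = 4016
11th: 4016 + 446 = 4462
12th: 4462 + 446 = 4908
13th: 4908 + 446 = 5354
14th: 5354 + 446 = 5800
15th: 5800 + 446 = 6246

2232, 2678, 3124, 3570, 4016, 4462, 4908, 5354, 5800, 6246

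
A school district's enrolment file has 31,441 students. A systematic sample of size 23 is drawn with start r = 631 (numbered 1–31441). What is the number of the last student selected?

30705

k = 31441/23 = 1367
23rd selection = r + (23−1)·k = 631 + 22×1367 = 631 + 30074 = 30705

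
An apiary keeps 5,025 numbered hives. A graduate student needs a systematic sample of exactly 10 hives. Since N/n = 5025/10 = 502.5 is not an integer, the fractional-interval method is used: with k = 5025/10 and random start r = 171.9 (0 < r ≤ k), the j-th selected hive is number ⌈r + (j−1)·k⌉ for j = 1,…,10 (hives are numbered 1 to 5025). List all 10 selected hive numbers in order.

172, 675, 1177, 1680, 2182, 2685, 3187, 3690, 4192, 4695

j=1: r + 0k = 171.9 → ⌈·⌉ = 172
j=2: r + 1k = 674.4 → ⌈·⌉ = 675
j=3: r + 2k = 1176.9 → ⌈·⌉ = 1177
j=4: r + 3k = 1679.4 → ⌈·⌉ = 1680
j=5: r + 4k = 2181.9 → ⌈·⌉ = 2182
j=6: r + 5k = 2684.4 → ⌈·⌉ = 2685
j=7: r + 6k = 3186.9 → ⌈·⌉ = 3187
j=8: r + 7k = 3689.4 → ⌈·⌉ = 3690
j=9: r + 8k = 4191.9 → ⌈·⌉ = 4192
j=10: r + 9k = 4694.4 → ⌈·⌉ = 4695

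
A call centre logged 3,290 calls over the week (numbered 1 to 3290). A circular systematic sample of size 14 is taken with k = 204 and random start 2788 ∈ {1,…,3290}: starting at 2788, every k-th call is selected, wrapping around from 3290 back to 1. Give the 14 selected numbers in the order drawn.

2788, 2992, 3196, 110, 314, 518, 722, 926, 1130, 1334, 1538, 1742, 1946, 2150

Selection 1: 2788
Selection 2: 2788 + 204 = 2992
Selection 3: 2992 + 204 = 3196
Selection 4: 3196 + 204 = 3400 → 3400 − 3290 = 110
Selection 5: 110 + 204 = 314
Selection 6: 314 + 204 = 518
Selection 7: 518 + 204 = 722
Selection 8: 722 + 204 = 926
Selection 9: 926 + 204 = 1130
Selection 10: 1130 + 204 = 1334
Selection 11: 1334 + 204 = 1538
Selection 12: 1538 + 204 = 1742
Selection 13: 1742 + 204 = 1946
Selection 14: 1946 + 204 = 2150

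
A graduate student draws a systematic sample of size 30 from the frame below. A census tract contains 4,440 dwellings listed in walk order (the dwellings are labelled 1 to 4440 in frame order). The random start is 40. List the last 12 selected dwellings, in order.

2704, 2852, 3000, 3148, 3296, 3444, 3592, 3740, 3888, 4036, 4184, 4332

k = N/n = 4440/30 = 148
19th selection = 40 + 18×148 = 2704
20th: 2704 + 148 = 2852
21st: 2852 + 148 = 3000
22nd: 3000 + 148 = 3148
23rd: 3148 + 148 = 3296
24th: 3296 + 148 = 3444
25th: 3444 + 148 = 3592
26th: 3592 + 148 = 3740
27th: 3740 + 148 = 3888
28th: 3888 + 148 = 4036
29th: 4036 + 148 = 4184
30th: 4184 + 148 = 4332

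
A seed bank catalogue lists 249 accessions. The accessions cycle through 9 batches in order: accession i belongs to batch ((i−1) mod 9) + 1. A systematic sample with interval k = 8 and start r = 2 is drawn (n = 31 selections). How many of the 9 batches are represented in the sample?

Consecutive selections differ by k = 8, so their batch numbers differ by 8 mod 9 = 8.
gcd(8, 9) = 1, so the sample visits 9/1 = 9 distinct residues mod 9.
Start 2 is batch 2; the batches hit are 1, 2, 3, 4, 5, 6, 7, 8, 9.

9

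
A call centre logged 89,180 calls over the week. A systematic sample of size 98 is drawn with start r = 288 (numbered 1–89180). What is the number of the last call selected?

k = 89180/98 = 910
98th selection = r + (98−1)·k = 288 + 97×910 = 288 + 88270 = 88558

88558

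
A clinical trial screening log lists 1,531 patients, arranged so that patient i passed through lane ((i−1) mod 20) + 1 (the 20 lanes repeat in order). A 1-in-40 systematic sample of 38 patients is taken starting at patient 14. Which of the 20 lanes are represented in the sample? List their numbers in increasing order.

14

Consecutive selections differ by k = 40, so their lane numbers differ by 40 mod 20 = 0.
gcd(40, 20) = 20, so the sample visits 20/20 = 1 distinct residues mod 20.
Start 14 is lane 14; the lanes hit are 14.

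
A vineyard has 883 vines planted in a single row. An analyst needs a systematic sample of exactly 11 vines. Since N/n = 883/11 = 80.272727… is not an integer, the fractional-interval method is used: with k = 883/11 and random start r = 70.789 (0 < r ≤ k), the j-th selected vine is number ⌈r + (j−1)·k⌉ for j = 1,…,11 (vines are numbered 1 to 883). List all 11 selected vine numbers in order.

71, 152, 232, 312, 392, 473, 553, 633, 713, 794, 874

j=1: r + 0k = 70.789 → ⌈·⌉ = 71
j=2: r + 1k = 151.061727… → ⌈·⌉ = 152
j=3: r + 2k = 231.334454… → ⌈·⌉ = 232
j=4: r + 3k = 311.607181… → ⌈·⌉ = 312
j=5: r + 4k = 391.879909… → ⌈·⌉ = 392
j=6: r + 5k = 472.152636… → ⌈·⌉ = 473
j=7: r + 6k = 552.425363… → ⌈·⌉ = 553
j=8: r + 7k = 632.698090… → ⌈·⌉ = 633
j=9: r + 8k = 712.970818… → ⌈·⌉ = 713
j=10: r + 9k = 793.243545… → ⌈·⌉ = 794
j=11: r + 10k = 873.516272… → ⌈·⌉ = 874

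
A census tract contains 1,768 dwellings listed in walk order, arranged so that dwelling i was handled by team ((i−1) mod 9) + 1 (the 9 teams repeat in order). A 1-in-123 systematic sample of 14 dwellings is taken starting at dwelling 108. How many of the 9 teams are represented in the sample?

Consecutive selections differ by k = 123, so their team numbers differ by 123 mod 9 = 6.
gcd(123, 9) = 3, so the sample visits 9/3 = 3 distinct residues mod 9.
Start 108 is team 9; the teams hit are 3, 6, 9.

3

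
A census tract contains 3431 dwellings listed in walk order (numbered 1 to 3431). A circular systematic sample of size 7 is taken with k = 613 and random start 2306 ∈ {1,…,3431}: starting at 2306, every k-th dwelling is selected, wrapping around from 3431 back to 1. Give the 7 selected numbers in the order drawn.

2306, 2919, 101, 714, 1327, 1940, 2553

Selection 1: 2306
Selection 2: 2306 + 613 = 2919
Selection 3: 2919 + 613 = 3532 → 3532 − 3431 = 101
Selection 4: 101 + 613 = 714
Selection 5: 714 + 613 = 1327
Selection 6: 1327 + 613 = 1940
Selection 7: 1940 + 613 = 2553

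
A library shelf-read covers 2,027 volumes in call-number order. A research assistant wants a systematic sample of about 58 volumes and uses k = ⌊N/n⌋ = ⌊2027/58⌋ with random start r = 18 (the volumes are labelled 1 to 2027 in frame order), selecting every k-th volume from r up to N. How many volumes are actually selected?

k = ⌊2027/58⌋ = 34
Achieved size = ⌊(2027 − 18)/34⌋ + 1 = ⌊2009/34⌋ + 1 = 59 + 1 = 60
(last selection: 18 + 59×34 = 2024 ≤ 2027; next would be 2058 > 2027)

60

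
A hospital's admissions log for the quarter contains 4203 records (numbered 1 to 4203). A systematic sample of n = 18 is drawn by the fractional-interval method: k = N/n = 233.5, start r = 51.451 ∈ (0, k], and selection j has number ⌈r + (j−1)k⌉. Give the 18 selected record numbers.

j=1: r + 0k = 51.451 → ⌈·⌉ = 52
j=2: r + 1k = 284.951 → ⌈·⌉ = 285
j=3: r + 2k = 518.451 → ⌈·⌉ = 519
j=4: r + 3k = 751.951 → ⌈·⌉ = 752
j=5: r + 4k = 985.451 → ⌈·⌉ = 986
j=6: r + 5k = 1218.951 → ⌈·⌉ = 1219
j=7: r + 6k = 1452.451 → ⌈·⌉ = 1453
j=8: r + 7k = 1685.951 → ⌈·⌉ = 1686
j=9: r + 8k = 1919.451 → ⌈·⌉ = 1920
j=10: r + 9k = 2152.951 → ⌈·⌉ = 2153
j=11: r + 10k = 2386.451 → ⌈·⌉ = 2387
j=12: r + 11k = 2619.951 → ⌈·⌉ = 2620
j=13: r + 12k = 2853.451 → ⌈·⌉ = 2854
j=14: r + 13k = 3086.951 → ⌈·⌉ = 3087
j=15: r + 14k = 3320.451 → ⌈·⌉ = 3321
j=16: r + 15k = 3553.951 → ⌈·⌉ = 3554
j=17: r + 16k = 3787.451 → ⌈·⌉ = 3788
j=18: r + 17k = 4020.951 → ⌈·⌉ = 4021

52, 285, 519, 752, 986, 1219, 1453, 1686, 1920, 2153, 2387, 2620, 2854, 3087, 3321, 3554, 3788, 4021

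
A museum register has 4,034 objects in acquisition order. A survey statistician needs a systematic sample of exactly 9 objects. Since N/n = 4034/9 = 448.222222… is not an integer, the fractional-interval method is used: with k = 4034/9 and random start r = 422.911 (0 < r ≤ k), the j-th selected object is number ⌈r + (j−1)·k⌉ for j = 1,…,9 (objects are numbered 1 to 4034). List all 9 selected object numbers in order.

j=1: r + 0k = 422.911 → ⌈·⌉ = 423
j=2: r + 1k = 871.133222… → ⌈·⌉ = 872
j=3: r + 2k = 1319.355444… → ⌈·⌉ = 1320
j=4: r + 3k = 1767.577666… → ⌈·⌉ = 1768
j=5: r + 4k = 2215.799888… → ⌈·⌉ = 2216
j=6: r + 5k = 2664.022111… → ⌈·⌉ = 2665
j=7: r + 6k = 3112.244333… → ⌈·⌉ = 3113
j=8: r + 7k = 3560.466555… → ⌈·⌉ = 3561
j=9: r + 8k = 4008.688777… → ⌈·⌉ = 4009

423, 872, 1320, 1768, 2216, 2665, 3113, 3561, 4009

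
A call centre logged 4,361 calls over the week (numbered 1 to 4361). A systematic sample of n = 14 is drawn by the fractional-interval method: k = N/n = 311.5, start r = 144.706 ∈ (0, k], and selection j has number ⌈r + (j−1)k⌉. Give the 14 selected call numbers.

j=1: r + 0k = 144.706 → ⌈·⌉ = 145
j=2: r + 1k = 456.206 → ⌈·⌉ = 457
j=3: r + 2k = 767.706 → ⌈·⌉ = 768
j=4: r + 3k = 1079.206 → ⌈·⌉ = 1080
j=5: r + 4k = 1390.706 → ⌈·⌉ = 1391
j=6: r + 5k = 1702.206 → ⌈·⌉ = 1703
j=7: r + 6k = 2013.706 → ⌈·⌉ = 2014
j=8: r + 7k = 2325.206 → ⌈·⌉ = 2326
j=9: r + 8k = 2636.706 → ⌈·⌉ = 2637
j=10: r + 9k = 2948.206 → ⌈·⌉ = 2949
j=11: r + 10k = 3259.706 → ⌈·⌉ = 3260
j=12: r + 11k = 3571.206 → ⌈·⌉ = 3572
j=13: r + 12k = 3882.706 → ⌈·⌉ = 3883
j=14: r + 13k = 4194.206 → ⌈·⌉ = 4195

145, 457, 768, 1080, 1391, 1703, 2014, 2326, 2637, 2949, 3260, 3572, 3883, 4195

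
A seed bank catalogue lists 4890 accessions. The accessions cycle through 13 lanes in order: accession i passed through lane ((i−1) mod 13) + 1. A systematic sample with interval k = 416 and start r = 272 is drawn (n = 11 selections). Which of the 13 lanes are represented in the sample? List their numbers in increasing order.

Consecutive selections differ by k = 416, so their lane numbers differ by 416 mod 13 = 0.
gcd(416, 13) = 13, so the sample visits 13/13 = 1 distinct residues mod 13.
Start 272 is lane 12; the lanes hit are 12.

12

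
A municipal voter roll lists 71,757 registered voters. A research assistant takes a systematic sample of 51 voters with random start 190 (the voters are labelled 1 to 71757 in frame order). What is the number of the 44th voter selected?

60691

k = 71757/51 = 1407
44th selection = r + (44−1)·k = 190 + 43×1407 = 190 + 60501 = 60691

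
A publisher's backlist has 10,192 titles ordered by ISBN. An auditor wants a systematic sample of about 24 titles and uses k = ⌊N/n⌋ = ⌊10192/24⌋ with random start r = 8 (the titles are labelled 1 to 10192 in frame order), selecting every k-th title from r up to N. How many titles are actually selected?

25

k = ⌊10192/24⌋ = 424
Achieved size = ⌊(10192 − 8)/424⌋ + 1 = ⌊10184/424⌋ + 1 = 24 + 1 = 25
(last selection: 8 + 24×424 = 10184 ≤ 10192; next would be 10608 > 10192)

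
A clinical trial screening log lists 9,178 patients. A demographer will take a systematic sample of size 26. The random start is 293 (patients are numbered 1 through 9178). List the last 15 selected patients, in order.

4176, 4529, 4882, 5235, 5588, 5941, 6294, 6647, 7000, 7353, 7706, 8059, 8412, 8765, 9118

k = N/n = 9178/26 = 353
12th selection = 293 + 11×353 = 4176
13th: 4176 + 353 = 4529
14th: 4529 + 353 = 4882
15th: 4882 + 353 = 5235
16th: 5235 + 353 = 5588
17th: 5588 + 353 = 5941
18th: 5941 + 353 = 6294
19th: 6294 + 353 = 6647
20th: 6647 + 353 = 7000
21st: 7000 + 353 = 7353
22nd: 7353 + 353 = 7706
23rd: 7706 + 353 = 8059
24th: 8059 + 353 = 8412
25th: 8412 + 353 = 8765
26th: 8765 + 353 = 9118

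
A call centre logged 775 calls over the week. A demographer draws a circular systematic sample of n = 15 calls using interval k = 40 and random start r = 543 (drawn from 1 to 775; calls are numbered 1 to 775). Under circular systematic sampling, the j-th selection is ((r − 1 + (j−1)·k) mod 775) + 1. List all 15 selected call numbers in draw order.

Selection 1: 543
Selection 2: 543 + 40 = 583
Selection 3: 583 + 40 = 623
Selection 4: 623 + 40 = 663
Selection 5: 663 + 40 = 703
Selection 6: 703 + 40 = 743
Selection 7: 743 + 40 = 783 → 783 − 775 = 8
Selection 8: 8 + 40 = 48
Selection 9: 48 + 40 = 88
Selection 10: 88 + 40 = 128
Selection 11: 128 + 40 = 168
Selection 12: 168 + 40 = 208
Selection 13: 208 + 40 = 248
Selection 14: 248 + 40 = 288
Selection 15: 288 + 40 = 328

543, 583, 623, 663, 703, 743, 8, 48, 88, 128, 168, 208, 248, 288, 328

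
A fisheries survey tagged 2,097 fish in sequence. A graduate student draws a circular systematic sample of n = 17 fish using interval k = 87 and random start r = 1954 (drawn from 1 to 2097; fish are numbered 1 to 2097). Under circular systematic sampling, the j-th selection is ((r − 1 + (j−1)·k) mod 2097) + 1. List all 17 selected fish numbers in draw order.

1954, 2041, 31, 118, 205, 292, 379, 466, 553, 640, 727, 814, 901, 988, 1075, 1162, 1249

Selection 1: 1954
Selection 2: 1954 + 87 = 2041
Selection 3: 2041 + 87 = 2128 → 2128 − 2097 = 31
Selection 4: 31 + 87 = 118
Selection 5: 118 + 87 = 205
Selection 6: 205 + 87 = 292
Selection 7: 292 + 87 = 379
Selection 8: 379 + 87 = 466
Selection 9: 466 + 87 = 553
Selection 10: 553 + 87 = 640
Selection 11: 640 + 87 = 727
Selection 12: 727 + 87 = 814
Selection 13: 814 + 87 = 901
Selection 14: 901 + 87 = 988
Selection 15: 988 + 87 = 1075
Selection 16: 1075 + 87 = 1162
Selection 17: 1162 + 87 = 1249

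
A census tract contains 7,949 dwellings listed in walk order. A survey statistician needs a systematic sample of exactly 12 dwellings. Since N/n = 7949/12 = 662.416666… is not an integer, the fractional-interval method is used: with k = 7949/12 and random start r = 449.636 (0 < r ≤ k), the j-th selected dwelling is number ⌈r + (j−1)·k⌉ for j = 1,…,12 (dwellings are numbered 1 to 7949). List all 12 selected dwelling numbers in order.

j=1: r + 0k = 449.636 → ⌈·⌉ = 450
j=2: r + 1k = 1112.052666… → ⌈·⌉ = 1113
j=3: r + 2k = 1774.469333… → ⌈·⌉ = 1775
j=4: r + 3k = 2436.886 → ⌈·⌉ = 2437
j=5: r + 4k = 3099.302666… → ⌈·⌉ = 3100
j=6: r + 5k = 3761.719333… → ⌈·⌉ = 3762
j=7: r + 6k = 4424.136 → ⌈·⌉ = 4425
j=8: r + 7k = 5086.552666… → ⌈·⌉ = 5087
j=9: r + 8k = 5748.969333… → ⌈·⌉ = 5749
j=10: r + 9k = 6411.386 → ⌈·⌉ = 6412
j=11: r + 10k = 7073.802666… → ⌈·⌉ = 7074
j=12: r + 11k = 7736.219333… → ⌈·⌉ = 7737

450, 1113, 1775, 2437, 3100, 3762, 4425, 5087, 5749, 6412, 7074, 7737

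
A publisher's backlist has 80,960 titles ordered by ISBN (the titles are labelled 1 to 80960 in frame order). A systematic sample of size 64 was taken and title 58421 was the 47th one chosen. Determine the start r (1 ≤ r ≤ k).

k = 80960/64 = 1265
r = 58421 − (47−1)×1265 = 58421 − 58190 = 231

231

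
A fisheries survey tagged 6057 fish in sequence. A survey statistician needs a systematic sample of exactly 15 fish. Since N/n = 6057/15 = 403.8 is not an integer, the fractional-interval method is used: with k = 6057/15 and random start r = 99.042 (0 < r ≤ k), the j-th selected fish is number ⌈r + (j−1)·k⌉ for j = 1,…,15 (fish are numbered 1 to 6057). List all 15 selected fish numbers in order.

100, 503, 907, 1311, 1715, 2119, 2522, 2926, 3330, 3734, 4138, 4541, 4945, 5349, 5753

j=1: r + 0k = 99.042 → ⌈·⌉ = 100
j=2: r + 1k = 502.842 → ⌈·⌉ = 503
j=3: r + 2k = 906.642 → ⌈·⌉ = 907
j=4: r + 3k = 1310.442 → ⌈·⌉ = 1311
j=5: r + 4k = 1714.242 → ⌈·⌉ = 1715
j=6: r + 5k = 2118.042 → ⌈·⌉ = 2119
j=7: r + 6k = 2521.842 → ⌈·⌉ = 2522
j=8: r + 7k = 2925.642 → ⌈·⌉ = 2926
j=9: r + 8k = 3329.442 → ⌈·⌉ = 3330
j=10: r + 9k = 3733.242 → ⌈·⌉ = 3734
j=11: r + 10k = 4137.042 → ⌈·⌉ = 4138
j=12: r + 11k = 4540.842 → ⌈·⌉ = 4541
j=13: r + 12k = 4944.642 → ⌈·⌉ = 4945
j=14: r + 13k = 5348.442 → ⌈·⌉ = 5349
j=15: r + 14k = 5752.242 → ⌈·⌉ = 5753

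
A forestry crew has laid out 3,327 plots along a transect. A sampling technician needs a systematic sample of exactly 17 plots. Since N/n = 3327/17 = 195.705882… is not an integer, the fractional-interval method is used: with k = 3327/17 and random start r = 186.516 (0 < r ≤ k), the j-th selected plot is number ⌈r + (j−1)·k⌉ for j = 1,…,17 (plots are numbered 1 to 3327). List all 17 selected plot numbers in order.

187, 383, 578, 774, 970, 1166, 1361, 1557, 1753, 1948, 2144, 2340, 2535, 2731, 2927, 3123, 3318

j=1: r + 0k = 186.516 → ⌈·⌉ = 187
j=2: r + 1k = 382.221882… → ⌈·⌉ = 383
j=3: r + 2k = 577.927764… → ⌈·⌉ = 578
j=4: r + 3k = 773.633647… → ⌈·⌉ = 774
j=5: r + 4k = 969.339529… → ⌈·⌉ = 970
j=6: r + 5k = 1165.045411… → ⌈·⌉ = 1166
j=7: r + 6k = 1360.751294… → ⌈·⌉ = 1361
j=8: r + 7k = 1556.457176… → ⌈·⌉ = 1557
j=9: r + 8k = 1752.163058… → ⌈·⌉ = 1753
j=10: r + 9k = 1947.868941… → ⌈·⌉ = 1948
j=11: r + 10k = 2143.574823… → ⌈·⌉ = 2144
j=12: r + 11k = 2339.280705… → ⌈·⌉ = 2340
j=13: r + 12k = 2534.986588… → ⌈·⌉ = 2535
j=14: r + 13k = 2730.692470… → ⌈·⌉ = 2731
j=15: r + 14k = 2926.398352… → ⌈·⌉ = 2927
j=16: r + 15k = 3122.104235… → ⌈·⌉ = 3123
j=17: r + 16k = 3317.810117… → ⌈·⌉ = 3318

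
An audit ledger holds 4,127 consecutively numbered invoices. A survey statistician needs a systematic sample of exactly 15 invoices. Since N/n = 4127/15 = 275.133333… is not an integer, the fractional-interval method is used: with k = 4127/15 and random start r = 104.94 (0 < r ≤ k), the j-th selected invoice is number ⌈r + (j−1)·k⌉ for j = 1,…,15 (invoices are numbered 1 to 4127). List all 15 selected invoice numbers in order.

105, 381, 656, 931, 1206, 1481, 1756, 2031, 2307, 2582, 2857, 3132, 3407, 3682, 3957

j=1: r + 0k = 104.94 → ⌈·⌉ = 105
j=2: r + 1k = 380.073333… → ⌈·⌉ = 381
j=3: r + 2k = 655.206666… → ⌈·⌉ = 656
j=4: r + 3k = 930.34 → ⌈·⌉ = 931
j=5: r + 4k = 1205.473333… → ⌈·⌉ = 1206
j=6: r + 5k = 1480.606666… → ⌈·⌉ = 1481
j=7: r + 6k = 1755.74 → ⌈·⌉ = 1756
j=8: r + 7k = 2030.873333… → ⌈·⌉ = 2031
j=9: r + 8k = 2306.006666… → ⌈·⌉ = 2307
j=10: r + 9k = 2581.14 → ⌈·⌉ = 2582
j=11: r + 10k = 2856.273333… → ⌈·⌉ = 2857
j=12: r + 11k = 3131.406666… → ⌈·⌉ = 3132
j=13: r + 12k = 3406.54 → ⌈·⌉ = 3407
j=14: r + 13k = 3681.673333… → ⌈·⌉ = 3682
j=15: r + 14k = 3956.806666… → ⌈·⌉ = 3957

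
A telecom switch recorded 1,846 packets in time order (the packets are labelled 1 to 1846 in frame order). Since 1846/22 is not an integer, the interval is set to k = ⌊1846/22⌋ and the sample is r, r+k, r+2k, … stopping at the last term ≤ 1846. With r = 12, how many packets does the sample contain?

k = ⌊1846/22⌋ = 83
Achieved size = ⌊(1846 − 12)/83⌋ + 1 = ⌊1834/83⌋ + 1 = 22 + 1 = 23
(last selection: 12 + 22×83 = 1838 ≤ 1846; next would be 1921 > 1846)

23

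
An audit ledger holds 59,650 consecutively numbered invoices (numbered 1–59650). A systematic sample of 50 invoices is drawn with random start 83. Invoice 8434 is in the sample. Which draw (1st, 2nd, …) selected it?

8

k = 59650/50 = 1193
position = (8434 − 83)/1193 + 1 = 8351/1193 + 1 = 7 + 1 = 8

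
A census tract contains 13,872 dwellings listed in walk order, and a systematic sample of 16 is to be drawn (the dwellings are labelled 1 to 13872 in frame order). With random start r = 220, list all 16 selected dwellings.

k = N/n = 13872/16 = 867
dwelling 1: 220
dwelling 2: 220 + 867 = 1087
dwelling 3: 1087 + 867 = 1954
dwelling 4: 1954 + 867 = 2821
dwelling 5: 2821 + 867 = 3688
dwelling 6: 3688 + 867 = 4555
dwelling 7: 4555 + 867 = 5422
dwelling 8: 5422 + 867 = 6289
dwelling 9: 6289 + 867 = 7156
dwelling 10: 7156 + 867 = 8023
dwelling 11: 8023 + 867 = 8890
dwelling 12: 8890 + 867 = 9757
dwelling 13: 9757 + 867 = 10624
dwelling 14: 10624 + 867 = 11491
dwelling 15: 11491 + 867 = 12358
dwelling 16: 12358 + 867 = 13225

220, 1087, 1954, 2821, 3688, 4555, 5422, 6289, 7156, 8023, 8890, 9757, 10624, 11491, 12358, 13225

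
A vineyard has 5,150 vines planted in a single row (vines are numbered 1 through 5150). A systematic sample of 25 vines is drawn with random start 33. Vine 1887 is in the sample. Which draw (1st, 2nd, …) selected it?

k = 5150/25 = 206
position = (1887 − 33)/206 + 1 = 1854/206 + 1 = 9 + 1 = 10

10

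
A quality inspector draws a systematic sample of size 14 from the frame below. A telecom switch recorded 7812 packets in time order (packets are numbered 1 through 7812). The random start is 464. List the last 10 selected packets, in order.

k = N/n = 7812/14 = 558
5th selection = 464 + 4×558 = 2696
6th: 2696 + 558 = 3254
7th: 3254 + 558 = 3812
8th: 3812 + 558 = 4370
9th: 4370 + 558 = 4928
10th: 4928 + 558 = 5486
11th: 5486 + 558 = 6044
12th: 6044 + 558 = 6602
13th: 6602 + 558 = 7160
14th: 7160 + 558 = 7718

2696, 3254, 3812, 4370, 4928, 5486, 6044, 6602, 7160, 7718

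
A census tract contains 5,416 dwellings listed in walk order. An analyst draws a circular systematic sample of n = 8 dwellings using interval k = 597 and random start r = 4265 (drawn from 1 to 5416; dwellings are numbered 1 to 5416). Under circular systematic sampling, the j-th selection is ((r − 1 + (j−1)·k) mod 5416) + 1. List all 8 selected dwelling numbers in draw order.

4265, 4862, 43, 640, 1237, 1834, 2431, 3028

Selection 1: 4265
Selection 2: 4265 + 597 = 4862
Selection 3: 4862 + 597 = 5459 → 5459 − 5416 = 43
Selection 4: 43 + 597 = 640
Selection 5: 640 + 597 = 1237
Selection 6: 1237 + 597 = 1834
Selection 7: 1834 + 597 = 2431
Selection 8: 2431 + 597 = 3028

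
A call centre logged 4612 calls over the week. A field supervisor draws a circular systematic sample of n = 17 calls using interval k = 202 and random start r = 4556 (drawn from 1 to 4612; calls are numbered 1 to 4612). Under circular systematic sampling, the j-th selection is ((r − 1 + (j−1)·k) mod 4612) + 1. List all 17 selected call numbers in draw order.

Selection 1: 4556
Selection 2: 4556 + 202 = 4758 → 4758 − 4612 = 146
Selection 3: 146 + 202 = 348
Selection 4: 348 + 202 = 550
Selection 5: 550 + 202 = 752
Selection 6: 752 + 202 = 954
Selection 7: 954 + 202 = 1156
Selection 8: 1156 + 202 = 1358
Selection 9: 1358 + 202 = 1560
Selection 10: 1560 + 202 = 1762
Selection 11: 1762 + 202 = 1964
Selection 12: 1964 + 202 = 2166
Selection 13: 2166 + 202 = 2368
Selection 14: 2368 + 202 = 2570
Selection 15: 2570 + 202 = 2772
Selection 16: 2772 + 202 = 2974
Selection 17: 2974 + 202 = 3176

4556, 146, 348, 550, 752, 954, 1156, 1358, 1560, 1762, 1964, 2166, 2368, 2570, 2772, 2974, 3176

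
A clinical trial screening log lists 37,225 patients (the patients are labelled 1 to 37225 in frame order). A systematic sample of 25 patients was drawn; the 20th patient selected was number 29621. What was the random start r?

k = 37225/25 = 1489
r = 29621 − (20−1)×1489 = 29621 − 28291 = 1330

1330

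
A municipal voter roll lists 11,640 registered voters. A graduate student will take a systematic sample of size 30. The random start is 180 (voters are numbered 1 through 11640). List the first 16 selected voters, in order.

180, 568, 956, 1344, 1732, 2120, 2508, 2896, 3284, 3672, 4060, 4448, 4836, 5224, 5612, 6000

k = N/n = 11640/30 = 388
voter 1: 180
voter 2: 180 + 388 = 568
voter 3: 568 + 388 = 956
voter 4: 956 + 388 = 1344
voter 5: 1344 + 388 = 1732
voter 6: 1732 + 388 = 2120
voter 7: 2120 + 388 = 2508
voter 8: 2508 + 388 = 2896
voter 9: 2896 + 388 = 3284
voter 10: 3284 + 388 = 3672
voter 11: 3672 + 388 = 4060
voter 12: 4060 + 388 = 4448
voter 13: 4448 + 388 = 4836
voter 14: 4836 + 388 = 5224
voter 15: 5224 + 388 = 5612
voter 16: 5612 + 388 = 6000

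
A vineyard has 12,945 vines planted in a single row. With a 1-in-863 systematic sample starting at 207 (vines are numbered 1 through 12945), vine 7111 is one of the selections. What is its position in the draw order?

k = 863
position = (7111 − 207)/863 + 1 = 6904/863 + 1 = 8 + 1 = 9

9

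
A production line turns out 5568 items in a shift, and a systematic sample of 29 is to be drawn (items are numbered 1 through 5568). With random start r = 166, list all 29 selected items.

k = N/n = 5568/29 = 192
item 1: 166
item 2: 166 + 192 = 358
item 3: 358 + 192 = 550
item 4: 550 + 192 = 742
item 5: 742 + 192 = 934
item 6: 934 + 192 = 1126
item 7: 1126 + 192 = 1318
item 8: 1318 + 192 = 1510
item 9: 1510 + 192 = 1702
item 10: 1702 + 192 = 1894
item 11: 1894 + 192 = 2086
item 12: 2086 + 192 = 2278
item 13: 2278 + 192 = 2470
item 14: 2470 + 192 = 2662
item 15: 2662 + 192 = 2854
item 16: 2854 + 192 = 3046
item 17: 3046 + 192 = 3238
item 18: 3238 + 192 = 3430
item 19: 3430 + 192 = 3622
item 20: 3622 + 192 = 3814
item 21: 3814 + 192 = 4006
item 22: 4006 + 192 = 4198
item 23: 4198 + 192 = 4390
item 24: 4390 + 192 = 4582
item 25: 4582 + 192 = 4774
item 26: 4774 + 192 = 4966
item 27: 4966 + 192 = 5158
item 28: 5158 + 192 = 5350
item 29: 5350 + 192 = 5542

166, 358, 550, 742, 934, 1126, 1318, 1510, 1702, 1894, 2086, 2278, 2470, 2662, 2854, 3046, 3238, 3430, 3622, 3814, 4006, 4198, 4390, 4582, 4774, 4966, 5158, 5350, 5542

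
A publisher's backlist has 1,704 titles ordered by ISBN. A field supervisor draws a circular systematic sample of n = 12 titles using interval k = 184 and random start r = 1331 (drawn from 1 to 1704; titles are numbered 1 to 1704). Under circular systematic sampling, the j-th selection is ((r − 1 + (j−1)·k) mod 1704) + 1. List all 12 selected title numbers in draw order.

1331, 1515, 1699, 179, 363, 547, 731, 915, 1099, 1283, 1467, 1651

Selection 1: 1331
Selection 2: 1331 + 184 = 1515
Selection 3: 1515 + 184 = 1699
Selection 4: 1699 + 184 = 1883 → 1883 − 1704 = 179
Selection 5: 179 + 184 = 363
Selection 6: 363 + 184 = 547
Selection 7: 547 + 184 = 731
Selection 8: 731 + 184 = 915
Selection 9: 915 + 184 = 1099
Selection 10: 1099 + 184 = 1283
Selection 11: 1283 + 184 = 1467
Selection 12: 1467 + 184 = 1651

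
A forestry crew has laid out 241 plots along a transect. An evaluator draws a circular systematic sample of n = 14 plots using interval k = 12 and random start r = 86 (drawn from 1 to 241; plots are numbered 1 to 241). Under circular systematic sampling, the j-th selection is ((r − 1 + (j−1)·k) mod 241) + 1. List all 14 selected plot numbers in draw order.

Selection 1: 86
Selection 2: 86 + 12 = 98
Selection 3: 98 + 12 = 110
Selection 4: 110 + 12 = 122
Selection 5: 122 + 12 = 134
Selection 6: 134 + 12 = 146
Selection 7: 146 + 12 = 158
Selection 8: 158 + 12 = 170
Selection 9: 170 + 12 = 182
Selection 10: 182 + 12 = 194
Selection 11: 194 + 12 = 206
Selection 12: 206 + 12 = 218
Selection 13: 218 + 12 = 230
Selection 14: 230 + 12 = 242 → 242 − 241 = 1

86, 98, 110, 122, 134, 146, 158, 170, 182, 194, 206, 218, 230, 1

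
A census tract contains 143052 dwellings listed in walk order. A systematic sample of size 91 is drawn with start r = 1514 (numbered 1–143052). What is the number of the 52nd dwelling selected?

81686

k = 143052/91 = 1572
52nd selection = r + (52−1)·k = 1514 + 51×1572 = 1514 + 80172 = 81686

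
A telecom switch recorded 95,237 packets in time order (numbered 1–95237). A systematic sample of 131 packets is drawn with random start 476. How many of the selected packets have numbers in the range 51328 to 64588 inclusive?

k = 95237/131 = 727
First selection ≥ 51328: 476 + ⌈(51328−476)/727⌉·727 = 476 + 70×727 = 51366
Last selection ≤ 64588: 476 + ⌊(64588−476)/727⌋·727 = 476 + 88×727 = 64452
Count = 88 − 70 + 1 = 19

19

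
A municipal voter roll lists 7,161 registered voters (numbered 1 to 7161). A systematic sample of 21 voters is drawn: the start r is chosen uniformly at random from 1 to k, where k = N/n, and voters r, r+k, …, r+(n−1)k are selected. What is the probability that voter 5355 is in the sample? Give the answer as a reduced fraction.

1/341

k = 7161/21 = 341.
Voter 5355 is selected iff r ≡ 5355 (mod 341); exactly one such r in {1,…,341}.
Inclusion probability = 1/341.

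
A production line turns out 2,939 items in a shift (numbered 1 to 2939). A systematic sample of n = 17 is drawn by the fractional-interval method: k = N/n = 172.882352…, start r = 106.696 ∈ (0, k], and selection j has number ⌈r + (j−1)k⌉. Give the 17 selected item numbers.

107, 280, 453, 626, 799, 972, 1144, 1317, 1490, 1663, 1836, 2009, 2182, 2355, 2528, 2700, 2873

j=1: r + 0k = 106.696 → ⌈·⌉ = 107
j=2: r + 1k = 279.578352… → ⌈·⌉ = 280
j=3: r + 2k = 452.460705… → ⌈·⌉ = 453
j=4: r + 3k = 625.343058… → ⌈·⌉ = 626
j=5: r + 4k = 798.225411… → ⌈·⌉ = 799
j=6: r + 5k = 971.107764… → ⌈·⌉ = 972
j=7: r + 6k = 1143.990117… → ⌈·⌉ = 1144
j=8: r + 7k = 1316.872470… → ⌈·⌉ = 1317
j=9: r + 8k = 1489.754823… → ⌈·⌉ = 1490
j=10: r + 9k = 1662.637176… → ⌈·⌉ = 1663
j=11: r + 10k = 1835.519529… → ⌈·⌉ = 1836
j=12: r + 11k = 2008.401882… → ⌈·⌉ = 2009
j=13: r + 12k = 2181.284235… → ⌈·⌉ = 2182
j=14: r + 13k = 2354.166588… → ⌈·⌉ = 2355
j=15: r + 14k = 2527.048941… → ⌈·⌉ = 2528
j=16: r + 15k = 2699.931294… → ⌈·⌉ = 2700
j=17: r + 16k = 2872.813647… → ⌈·⌉ = 2873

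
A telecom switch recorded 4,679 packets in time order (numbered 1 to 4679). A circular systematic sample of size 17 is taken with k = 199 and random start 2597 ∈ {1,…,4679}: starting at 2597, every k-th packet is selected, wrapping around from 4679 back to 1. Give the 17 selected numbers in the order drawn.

2597, 2796, 2995, 3194, 3393, 3592, 3791, 3990, 4189, 4388, 4587, 107, 306, 505, 704, 903, 1102

Selection 1: 2597
Selection 2: 2597 + 199 = 2796
Selection 3: 2796 + 199 = 2995
Selection 4: 2995 + 199 = 3194
Selection 5: 3194 + 199 = 3393
Selection 6: 3393 + 199 = 3592
Selection 7: 3592 + 199 = 3791
Selection 8: 3791 + 199 = 3990
Selection 9: 3990 + 199 = 4189
Selection 10: 4189 + 199 = 4388
Selection 11: 4388 + 199 = 4587
Selection 12: 4587 + 199 = 4786 → 4786 − 4679 = 107
Selection 13: 107 + 199 = 306
Selection 14: 306 + 199 = 505
Selection 15: 505 + 199 = 704
Selection 16: 704 + 199 = 903
Selection 17: 903 + 199 = 1102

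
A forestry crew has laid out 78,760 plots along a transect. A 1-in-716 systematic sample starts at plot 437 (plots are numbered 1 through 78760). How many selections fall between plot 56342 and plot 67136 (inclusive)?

15

k = 716
First selection ≥ 56342: 437 + ⌈(56342−437)/716⌉·716 = 437 + 79×716 = 57001
Last selection ≤ 67136: 437 + ⌊(67136−437)/716⌋·716 = 437 + 93×716 = 67025
Count = 93 − 79 + 1 = 15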